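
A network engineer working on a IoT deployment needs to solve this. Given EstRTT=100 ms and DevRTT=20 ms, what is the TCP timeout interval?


Given: EstRTT = 100 ms, DevRTT = 20 ms
Timeout = EstRTT + 4 * DevRTT
4 * DevRTT = 4 * 20 = 80
Timeout = 100 + 80 = 180 ms

180


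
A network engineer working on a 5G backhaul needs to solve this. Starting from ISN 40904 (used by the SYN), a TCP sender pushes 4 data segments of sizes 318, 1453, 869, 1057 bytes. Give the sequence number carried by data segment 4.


The SYN occupies sequence number ISN = 40904, so the first data byte is ISN + 1 = 40905.
SEQ of data segment i = (ISN + 1) + sum of payload sizes of segments 1..i-1.
Segment 1: SEQ = 40905, payload = 318 bytes
Segment 2: SEQ = 41223, payload = 1453 bytes
Segment 3: SEQ = 42676, payload = 869 bytes
Segment 4: SEQ = 43545, payload = 1057 bytes
SEQ of segment 4 = 40905 + 318 + 1453 + 869 = 43545

43545


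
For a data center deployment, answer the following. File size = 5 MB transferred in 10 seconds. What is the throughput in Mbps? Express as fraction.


Given: file = 5 MB, time = 10 s
File in Mb = 5 * 8 = 40 Mb
Throughput = 40 / 10 Mbps
Throughput = 4 Mbps

4


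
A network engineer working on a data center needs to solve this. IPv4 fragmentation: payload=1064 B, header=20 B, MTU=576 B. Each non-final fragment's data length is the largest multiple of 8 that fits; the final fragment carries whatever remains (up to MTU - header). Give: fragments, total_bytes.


Max data per non-final fragment = floor((MTU - header)/8)*8 = floor((576 - 20)/8)*8 = floor(556/8)*8 = 552 B
Final fragment needs no 8-byte alignment: it can carry up to MTU - header = 556 B
Non-final fragments needed = ceil((payload - 556) / 552) = ceil(508/552) = ceil(0.9203) = 1
Number of fragments = 1 + 1 = 2
Fragment sizes (data): 1 * 552 B + 512 B (last, 512 <= 556 OK)
Total bytes sent = payload + n_frags * header = 1064 + 2*20 = 1064 + 40 = 1104 B

2, 1104


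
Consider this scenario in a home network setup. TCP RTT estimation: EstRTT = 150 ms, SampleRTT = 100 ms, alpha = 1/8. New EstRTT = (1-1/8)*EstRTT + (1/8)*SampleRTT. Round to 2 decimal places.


Given: EstRTT = 150 ms, SampleRTT = 100 ms, alpha = 1/8
New EstRTT = (1 - alpha) * EstRTT + alpha * SampleRTT
(7/8) * 150 = 131.25
(1/8) * 100 = 12.5
New EstRTT = 131.25 + 12.5 = 143.75 ms -> 143.75 ms (2 dp)

143.75


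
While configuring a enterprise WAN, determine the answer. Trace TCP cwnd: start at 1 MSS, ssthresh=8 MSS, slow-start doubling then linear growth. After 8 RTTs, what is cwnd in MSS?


RTT 0: cwnd = 1 MSS (initial)
RTT 1: cwnd = 2 MSS (slow start, doubled)
RTT 2: cwnd = 4 MSS (slow start, doubled)
RTT 3: cwnd = 8 MSS (slow start, doubled)
RTT 4: cwnd = 9 MSS (congestion avoidance, +1)
RTT 5: cwnd = 10 MSS (congestion avoidance, +1)
RTT 6: cwnd = 11 MSS (congestion avoidance, +1)
RTT 7: cwnd = 12 MSS (congestion avoidance, +1)
RTT 8: cwnd = 13 MSS (congestion avoidance, +1)

13


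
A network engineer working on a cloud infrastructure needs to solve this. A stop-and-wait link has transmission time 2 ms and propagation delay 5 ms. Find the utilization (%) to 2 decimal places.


Given: Ttrans = 2 ms, Tprop = 5 ms
RTT = 2 * Tprop = 2 * 5 = 10 ms
U = Ttrans / (Ttrans + RTT)
U = 2 / (2 + 10)
U = 2 / 12 = 0.166667
U% = 16.67%

16.67


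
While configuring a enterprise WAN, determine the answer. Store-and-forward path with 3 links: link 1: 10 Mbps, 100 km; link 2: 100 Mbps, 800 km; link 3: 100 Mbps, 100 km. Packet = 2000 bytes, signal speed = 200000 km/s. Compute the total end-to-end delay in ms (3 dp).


Packet = 2000 bytes = 16000 bits. Store-and-forward: sum (t_trans + t_prop) per link.
Link 1: t_trans = 16000/(10*10^6) s = 1.6000 ms; t_prop = 100/200000 s = 0.5000 ms; subtotal = 2.1000 ms
Link 2: t_trans = 16000/(100*10^6) s = 0.1600 ms; t_prop = 800/200000 s = 4.0000 ms; subtotal = 4.1600 ms
Link 3: t_trans = 16000/(100*10^6) s = 0.1600 ms; t_prop = 100/200000 s = 0.5000 ms; subtotal = 0.6600 ms
End-to-end = 2.1000 + 4.1600 + 0.6600 = 6.9200 ms -> 6.920 ms (3 dp)

6.920


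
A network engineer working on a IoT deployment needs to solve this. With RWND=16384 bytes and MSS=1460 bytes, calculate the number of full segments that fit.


Given: RWND = 16384 bytes, MSS = 1460 bytes
Full segments = floor(RWND / MSS)
Full segments = floor(16384 / 1460)
Full segments = floor(11.2219) = 11

11


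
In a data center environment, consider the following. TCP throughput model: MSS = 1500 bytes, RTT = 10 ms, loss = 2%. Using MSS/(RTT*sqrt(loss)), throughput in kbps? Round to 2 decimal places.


Given: MSS = 1500 bytes, RTT = 10 ms, loss = 2%
RTT in seconds = 10 / 1000 = 0.01
Loss rate = 2% = 0.02
sqrt(loss) = sqrt(0.02) = 0.141421356237
Throughput (bytes/s) = 1500 / (0.01 * 0.141421356237) = 1060660.1718
Throughput (kbps) = 1060660.1718 * 8 / 1000 = 8485.281374 -> 8485.28 kbps (2 dp)

8485.28


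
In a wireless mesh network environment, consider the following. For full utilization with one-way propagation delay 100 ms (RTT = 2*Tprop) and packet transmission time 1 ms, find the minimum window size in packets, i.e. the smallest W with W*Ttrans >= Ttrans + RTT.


Given: Ttrans = 1 ms, RTT = 200 ms (= 2 * Tprop, Tprop = 100 ms)
Time until first ACK returns = Ttrans + RTT = 1 + 200 = 201 ms
Need W * Ttrans >= Ttrans + RTT  ->  W >= (Ttrans + RTT) / Ttrans
(Ttrans + RTT) / Ttrans = 201 / 1 = 201
W_min = ceil(201) = 201

201


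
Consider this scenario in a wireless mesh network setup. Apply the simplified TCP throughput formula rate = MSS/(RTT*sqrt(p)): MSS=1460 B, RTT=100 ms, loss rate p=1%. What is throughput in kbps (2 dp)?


Given: MSS = 1460 bytes, RTT = 100 ms, loss = 1%
RTT in seconds = 100 / 1000 = 0.1
Loss rate = 1% = 0.01
sqrt(loss) = sqrt(0.01) = 0.1
Throughput (bytes/s) = 1460 / (0.1 * 0.1) = 146000.0000
Throughput (kbps) = 146000.0000 * 8 / 1000 = 1168.000000 -> 1168.00 kbps (2 dp)

1168.00


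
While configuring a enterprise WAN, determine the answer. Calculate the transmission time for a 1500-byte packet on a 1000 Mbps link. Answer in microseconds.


Given: packet = 1500 bytes, bandwidth = 1000 Mbps
Packet in bits = 1500 * 8 = 12000 bits
Bandwidth = 1000 * 10^6 = 1000000000 bps
Time = 12000 / 1000000000 seconds
Time in us = 12000 * 10^6 / 1000000000 = 12

12


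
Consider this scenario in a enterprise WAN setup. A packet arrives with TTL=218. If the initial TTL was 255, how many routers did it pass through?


Given: initial TTL = 255, received TTL = 218
Hops = initial TTL - received TTL
Hops = 255 - 218 = 37

37


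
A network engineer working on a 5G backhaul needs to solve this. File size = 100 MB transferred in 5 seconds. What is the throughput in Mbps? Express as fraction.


Given: file = 100 MB, time = 5 s
File in Mb = 100 * 8 = 800 Mb
Throughput = 800 / 5 Mbps
Throughput = 160 Mbps

160


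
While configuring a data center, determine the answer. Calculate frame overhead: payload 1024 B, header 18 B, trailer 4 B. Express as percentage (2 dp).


Given: payload = 1024 B, header = 18 B, trailer = 4 B
Overhead bytes = header + trailer = 18 + 4 = 22
Total frame = payload + overhead = 1024 + 22 = 1046
Overhead % = 22 / 1046 * 100 = 2.1033% -> 2.10% (2 dp)

2.10


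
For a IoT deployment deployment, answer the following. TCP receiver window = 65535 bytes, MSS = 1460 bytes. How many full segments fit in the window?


Given: RWND = 65535 bytes, MSS = 1460 bytes
Full segments = floor(RWND / MSS)
Full segments = floor(65535 / 1460)
Full segments = floor(44.887) = 44

44


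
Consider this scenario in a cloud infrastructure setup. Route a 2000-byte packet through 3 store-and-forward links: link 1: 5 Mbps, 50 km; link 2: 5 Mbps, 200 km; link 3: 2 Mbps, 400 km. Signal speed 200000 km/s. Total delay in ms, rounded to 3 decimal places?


Packet = 2000 bytes = 16000 bits. Store-and-forward: sum (t_trans + t_prop) per link.
Link 1: t_trans = 16000/(5*10^6) s = 3.2000 ms; t_prop = 50/200000 s = 0.2500 ms; subtotal = 3.4500 ms
Link 2: t_trans = 16000/(5*10^6) s = 3.2000 ms; t_prop = 200/200000 s = 1.0000 ms; subtotal = 4.2000 ms
Link 3: t_trans = 16000/(2*10^6) s = 8.0000 ms; t_prop = 400/200000 s = 2.0000 ms; subtotal = 10.0000 ms
End-to-end = 3.4500 + 4.2000 + 10.0000 = 17.6500 ms -> 17.650 ms (3 dp)

17.650


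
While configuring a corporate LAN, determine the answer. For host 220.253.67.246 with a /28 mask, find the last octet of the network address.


Given: IP = 220.253.67.246, prefix = /28
Subnet mask = 255.255.255.240
Last octet of IP: 246
Last octet of mask: 240
Network last octet = 246 AND 240 = 240

240


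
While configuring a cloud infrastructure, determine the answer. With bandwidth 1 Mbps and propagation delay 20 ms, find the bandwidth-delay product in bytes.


Given: bandwidth = 1 Mbps, delay = 20 ms
BDP in bits = 1 * 10^6 * 20 / 1000
BDP in bits = 20000
BDP in bytes = 20000 / 8 = 2500

2500


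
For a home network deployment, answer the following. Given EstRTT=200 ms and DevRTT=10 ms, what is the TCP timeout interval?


Given: EstRTT = 200 ms, DevRTT = 10 ms
Timeout = EstRTT + 4 * DevRTT
4 * DevRTT = 4 * 10 = 40
Timeout = 200 + 40 = 240 ms

240


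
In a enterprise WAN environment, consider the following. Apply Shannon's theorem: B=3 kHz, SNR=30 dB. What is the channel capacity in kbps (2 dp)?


Given: B = 3 kHz, SNR = 30 dB
SNR linear = 10^(30/10) = 1000
1 + SNR = 1001
log2(1001) = 9.9672262588
C = 3 * 1000 * 9.9672262588 = 29901.6788 bps
C = 29.901679 kbps -> 29.90 kbps (2 dp)

29.90


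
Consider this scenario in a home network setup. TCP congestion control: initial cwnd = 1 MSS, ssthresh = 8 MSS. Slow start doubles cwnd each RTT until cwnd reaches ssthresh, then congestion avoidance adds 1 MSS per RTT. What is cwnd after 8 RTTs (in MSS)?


RTT 0: cwnd = 1 MSS (initial)
RTT 1: cwnd = 2 MSS (slow start, doubled)
RTT 2: cwnd = 4 MSS (slow start, doubled)
RTT 3: cwnd = 8 MSS (slow start, doubled)
RTT 4: cwnd = 9 MSS (congestion avoidance, +1)
RTT 5: cwnd = 10 MSS (congestion avoidance, +1)
RTT 6: cwnd = 11 MSS (congestion avoidance, +1)
RTT 7: cwnd = 12 MSS (congestion avoidance, +1)
RTT 8: cwnd = 13 MSS (congestion avoidance, +1)

13


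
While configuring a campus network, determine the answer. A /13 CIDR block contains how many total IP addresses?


Given: CIDR prefix /13
Host bits = 32 - 13 = 19
Total addresses = 2^19 = 524288

524288


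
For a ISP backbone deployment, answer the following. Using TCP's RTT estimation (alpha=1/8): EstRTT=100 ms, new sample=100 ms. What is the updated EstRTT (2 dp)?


Given: EstRTT = 100 ms, SampleRTT = 100 ms, alpha = 1/8
New EstRTT = (1 - alpha) * EstRTT + alpha * SampleRTT
(7/8) * 100 = 87.5
(1/8) * 100 = 12.5
New EstRTT = 87.5 + 12.5 = 100 ms -> 100.00 ms (2 dp)

100.00


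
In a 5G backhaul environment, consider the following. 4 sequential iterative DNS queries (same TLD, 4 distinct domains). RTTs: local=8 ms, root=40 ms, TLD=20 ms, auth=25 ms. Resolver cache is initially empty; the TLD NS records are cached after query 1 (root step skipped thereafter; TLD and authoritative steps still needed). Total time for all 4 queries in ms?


Lookup 1 (cold cache): local + root + TLD + auth = 8 + 40 + 20 + 25 = 93 ms
Lookups 2..4 (TLD NS cached -> skip root; new domain -> still ask TLD and auth): local + TLD + auth = 8 + 20 + 25 = 53 ms each
Remaining 3 lookups: 3 * 53 = 159 ms
Total = 93 + 159 = 252 ms

252


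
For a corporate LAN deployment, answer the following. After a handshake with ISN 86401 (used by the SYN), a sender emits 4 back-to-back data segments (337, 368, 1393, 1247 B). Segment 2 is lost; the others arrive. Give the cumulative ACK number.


SYN uses sequence number 86401; first data byte = ISN + 1 = 86402.
Segment 1: SEQ = 86402, len = 337 B, covers [86402, 86738]
Segment 2: SEQ = 86739, len = 368 B, covers [86739, 87106] [LOST]
Segment 3: SEQ = 87107, len = 1393 B, covers [87107, 88499]
Segment 4: SEQ = 88500, len = 1247 B, covers [88500, 89746]
In-order data received: bytes [86402, 86738] (segments 1..1).
Segment 2 missing -> gap begins at byte 86739; later segments buffered out of order.
Cumulative ACK = next expected in-order byte = 86402 + 337 = 86739

86739


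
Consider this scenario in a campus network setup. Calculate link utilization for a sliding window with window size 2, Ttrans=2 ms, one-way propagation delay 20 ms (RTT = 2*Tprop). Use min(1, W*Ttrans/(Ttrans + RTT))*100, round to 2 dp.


Given: W = 2, Ttrans = 2 ms, RTT = 40 ms (= 2 * Tprop, Tprop = 20 ms)
Cycle time = Ttrans + RTT = 2 + 40 = 42 ms (first packet sent until its ACK returns)
W * Ttrans = 2 * 2 = 4 ms of sending per cycle
W * Ttrans / (Ttrans + RTT) = 4 / 42 = 0.095238
U = min(1, 0.095238) = 0.095238
U% = 9.52%

9.52


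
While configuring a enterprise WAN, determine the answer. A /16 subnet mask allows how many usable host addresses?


Given: subnet mask /16
Host bits = 32 - 16 = 16
Total addresses = 2^16 = 65536
Usable hosts = 65536 - 2 (network + broadcast) = 65534

65534


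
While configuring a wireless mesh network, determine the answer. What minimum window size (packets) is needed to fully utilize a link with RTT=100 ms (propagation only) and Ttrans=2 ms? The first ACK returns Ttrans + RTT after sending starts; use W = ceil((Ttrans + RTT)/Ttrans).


Given: Ttrans = 2 ms, RTT = 100 ms (= 2 * Tprop, Tprop = 50 ms)
Time until first ACK returns = Ttrans + RTT = 2 + 100 = 102 ms
Need W * Ttrans >= Ttrans + RTT  ->  W >= (Ttrans + RTT) / Ttrans
(Ttrans + RTT) / Ttrans = 102 / 2 = 51
W_min = ceil(51) = 51

51


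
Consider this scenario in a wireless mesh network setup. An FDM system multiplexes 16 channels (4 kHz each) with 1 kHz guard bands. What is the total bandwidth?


Given: 16 channels, 4 kHz each, guard = 1 kHz
Channel bandwidth = 16 * 4 = 64 kHz
Guard bands = 15 gaps * 1 kHz = 15 kHz
Total = 64 + 15 = 79 kHz

79


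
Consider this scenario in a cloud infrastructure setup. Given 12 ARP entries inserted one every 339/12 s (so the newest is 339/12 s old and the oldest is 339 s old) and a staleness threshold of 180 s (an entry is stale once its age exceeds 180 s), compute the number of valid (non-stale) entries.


Ages are k * 339/12 s for k = 1..12 (spacing = 28.2500 s).
Entry k is valid iff k * 339/12 <= 180 iff k <= 12 * 180 / 339 = 6.3717
n_valid = floor(6.3717) = 6
(n_stale = 12 - 6 = 6)

6


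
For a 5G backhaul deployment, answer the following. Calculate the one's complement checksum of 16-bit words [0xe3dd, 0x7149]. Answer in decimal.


Given words: [0xe3dd, 0x7149]
Step 1: Sum all words
Raw sum = 58333 + 29001 = 87334
Step 2: Fold carry: (21798 + 1) = 21799
One's complement = ~21799 & 0xFFFF = 43736

43736


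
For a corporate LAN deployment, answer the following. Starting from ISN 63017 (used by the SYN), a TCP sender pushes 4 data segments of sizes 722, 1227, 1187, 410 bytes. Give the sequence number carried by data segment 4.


The SYN occupies sequence number ISN = 63017, so the first data byte is ISN + 1 = 63018.
SEQ of data segment i = (ISN + 1) + sum of payload sizes of segments 1..i-1.
Segment 1: SEQ = 63018, payload = 722 bytes
Segment 2: SEQ = 63740, payload = 1227 bytes
Segment 3: SEQ = 64967, payload = 1187 bytes
Segment 4: SEQ = 66154, payload = 410 bytes
SEQ of segment 4 = 63018 + 722 + 1227 + 1187 = 66154

66154


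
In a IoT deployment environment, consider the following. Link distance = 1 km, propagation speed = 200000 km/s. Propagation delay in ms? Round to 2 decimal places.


Given: distance = 1 km, speed = 200000 km/s
Delay = distance / speed = 1 / 200000 seconds
Delay in ms = 1 * 1000 / 200000
Delay = 0.0050 ms
Rounded to 2 dp = 0.01 ms

0.01


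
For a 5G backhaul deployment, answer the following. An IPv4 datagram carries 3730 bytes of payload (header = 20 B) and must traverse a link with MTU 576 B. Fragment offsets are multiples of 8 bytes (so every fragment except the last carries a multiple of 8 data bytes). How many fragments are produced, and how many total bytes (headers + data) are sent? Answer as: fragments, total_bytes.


Max data per non-final fragment = floor((MTU - header)/8)*8 = floor((576 - 20)/8)*8 = floor(556/8)*8 = 552 B
Final fragment needs no 8-byte alignment: it can carry up to MTU - header = 556 B
Non-final fragments needed = ceil((payload - 556) / 552) = ceil(3174/552) = ceil(5.7500) = 6
Number of fragments = 6 + 1 = 7
Fragment sizes (data): 6 * 552 B + 418 B (last, 418 <= 556 OK)
Total bytes sent = payload + n_frags * header = 3730 + 7*20 = 3730 + 140 = 3870 B

7, 3870


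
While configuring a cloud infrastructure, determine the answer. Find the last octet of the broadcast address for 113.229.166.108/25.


Given: IP = 113.229.166.108, prefix = /25
Host bits = 32 - 25 = 7
Network last octet = 108 AND mask = 0
Host part size = 2^7 - 1 = 127
Broadcast last octet = 0 OR 127 = 127

127


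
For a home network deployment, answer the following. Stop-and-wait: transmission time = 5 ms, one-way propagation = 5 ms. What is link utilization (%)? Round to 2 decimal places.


Given: Ttrans = 5 ms, Tprop = 5 ms
RTT = 2 * Tprop = 2 * 5 = 10 ms
U = Ttrans / (Ttrans + RTT)
U = 5 / (5 + 10)
U = 5 / 15 = 0.333333
U% = 33.33%

33.33


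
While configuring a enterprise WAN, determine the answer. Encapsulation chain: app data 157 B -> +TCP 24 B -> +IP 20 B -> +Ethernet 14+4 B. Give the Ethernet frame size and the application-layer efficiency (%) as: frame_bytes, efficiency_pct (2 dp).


TCP segment = 157 + 24 = 181 B
IP packet = 181 + 20 = 201 B
Ethernet frame = 201 + 14 + 4 = 219 B
Efficiency = app / frame = 157 / 219 = 0.716895 = 71.6895% -> 71.69% (2 dp)

219, 71.69


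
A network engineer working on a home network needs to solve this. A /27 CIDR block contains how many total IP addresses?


Given: CIDR prefix /27
Host bits = 32 - 27 = 5
Total addresses = 2^5 = 32

32


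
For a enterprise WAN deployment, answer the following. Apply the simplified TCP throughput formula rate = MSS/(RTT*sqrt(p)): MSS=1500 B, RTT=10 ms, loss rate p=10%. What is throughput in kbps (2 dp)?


Given: MSS = 1500 bytes, RTT = 10 ms, loss = 10%
RTT in seconds = 10 / 1000 = 0.01
Loss rate = 10% = 0.1
sqrt(loss) = sqrt(0.1) = 0.316227766017
Throughput (bytes/s) = 1500 / (0.01 * 0.316227766017) = 474341.6490
Throughput (kbps) = 474341.6490 * 8 / 1000 = 3794.733192 -> 3794.73 kbps (2 dp)

3794.73


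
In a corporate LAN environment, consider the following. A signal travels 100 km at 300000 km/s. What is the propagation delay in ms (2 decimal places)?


Given: distance = 100 km, speed = 300000 km/s
Delay = distance / speed = 100 / 300000 seconds
Delay in ms = 100 * 1000 / 300000
Delay = 0.3333 ms
Rounded to 2 dp = 0.33 ms

0.33


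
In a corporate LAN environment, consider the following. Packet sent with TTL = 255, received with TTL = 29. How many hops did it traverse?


Given: initial TTL = 255, received TTL = 29
Hops = initial TTL - received TTL
Hops = 255 - 29 = 226

226


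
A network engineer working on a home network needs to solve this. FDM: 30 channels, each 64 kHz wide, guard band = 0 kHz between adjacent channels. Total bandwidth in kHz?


Given: 30 channels, 64 kHz each, guard = 0 kHz
Channel bandwidth = 30 * 64 = 1920 kHz
Guard bands = 29 gaps * 0 kHz = 0 kHz
Total = 1920 + 0 = 1920 kHz

1920


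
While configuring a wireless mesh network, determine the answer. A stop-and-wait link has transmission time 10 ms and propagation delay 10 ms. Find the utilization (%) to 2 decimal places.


Given: Ttrans = 10 ms, Tprop = 10 ms
RTT = 2 * Tprop = 2 * 10 = 20 ms
U = Ttrans / (Ttrans + RTT)
U = 10 / (10 + 20)
U = 10 / 30 = 0.333333
U% = 33.33%

33.33


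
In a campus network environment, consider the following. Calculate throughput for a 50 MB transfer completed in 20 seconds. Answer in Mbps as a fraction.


Given: file = 50 MB, time = 20 s
File in Mb = 50 * 8 = 400 Mb
Throughput = 400 / 20 Mbps
Throughput = 20 Mbps

20


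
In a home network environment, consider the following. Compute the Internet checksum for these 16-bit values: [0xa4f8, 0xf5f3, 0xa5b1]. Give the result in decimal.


Given words: [0xa4f8, 0xf5f3, 0xa5b1]
Step 1: Sum all words
Raw sum = 42232 + 62963 + 42417 = 147612
Step 2: Fold carry: (16540 + 2) = 16542
One's complement = ~16542 & 0xFFFF = 48993

48993


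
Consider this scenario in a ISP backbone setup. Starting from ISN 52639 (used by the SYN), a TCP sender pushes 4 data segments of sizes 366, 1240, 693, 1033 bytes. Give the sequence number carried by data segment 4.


The SYN occupies sequence number ISN = 52639, so the first data byte is ISN + 1 = 52640.
SEQ of data segment i = (ISN + 1) + sum of payload sizes of segments 1..i-1.
Segment 1: SEQ = 52640, payload = 366 bytes
Segment 2: SEQ = 53006, payload = 1240 bytes
Segment 3: SEQ = 54246, payload = 693 bytes
Segment 4: SEQ = 54939, payload = 1033 bytes
SEQ of segment 4 = 52640 + 366 + 1240 + 693 = 54939

54939


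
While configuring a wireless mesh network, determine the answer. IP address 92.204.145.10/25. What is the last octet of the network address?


Given: IP = 92.204.145.10, prefix = /25
Subnet mask = 255.255.255.128
Last octet of IP: 10
Last octet of mask: 128
Network last octet = 10 AND 128 = 0

0


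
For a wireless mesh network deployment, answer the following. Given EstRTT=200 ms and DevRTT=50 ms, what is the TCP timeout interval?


Given: EstRTT = 200 ms, DevRTT = 50 ms
Timeout = EstRTT + 4 * DevRTT
4 * DevRTT = 4 * 50 = 200
Timeout = 200 + 200 = 400 ms

400


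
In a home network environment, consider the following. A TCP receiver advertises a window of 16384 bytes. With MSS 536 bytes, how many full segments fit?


Given: RWND = 16384 bytes, MSS = 536 bytes
Full segments = floor(RWND / MSS)
Full segments = floor(16384 / 536)
Full segments = floor(30.5672) = 30

30


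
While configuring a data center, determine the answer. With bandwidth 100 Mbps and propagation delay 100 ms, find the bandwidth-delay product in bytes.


Given: bandwidth = 100 Mbps, delay = 100 ms
BDP in bits = 100 * 10^6 * 100 / 1000
BDP in bits = 10000000
BDP in bytes = 10000000 / 8 = 1250000

1250000


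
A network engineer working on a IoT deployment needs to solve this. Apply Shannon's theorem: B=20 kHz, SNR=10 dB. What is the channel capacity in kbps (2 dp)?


Given: B = 20 kHz, SNR = 10 dB
SNR linear = 10^(10/10) = 10
1 + SNR = 11
log2(11) = 3.4594316186
C = 20 * 1000 * 3.4594316186 = 69188.6324 bps
C = 69.188632 kbps -> 69.19 kbps (2 dp)

69.19


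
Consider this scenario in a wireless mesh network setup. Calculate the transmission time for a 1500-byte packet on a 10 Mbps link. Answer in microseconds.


Given: packet = 1500 bytes, bandwidth = 10 Mbps
Packet in bits = 1500 * 8 = 12000 bits
Bandwidth = 10 * 10^6 = 10000000 bps
Time = 12000 / 10000000 seconds
Time in us = 12000 * 10^6 / 10000000 = 1200

1200


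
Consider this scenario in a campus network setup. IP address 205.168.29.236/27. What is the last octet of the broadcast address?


Given: IP = 205.168.29.236, prefix = /27
Host bits = 32 - 27 = 5
Network last octet = 236 AND mask = 224
Host part size = 2^5 - 1 = 31
Broadcast last octet = 224 OR 31 = 255

255


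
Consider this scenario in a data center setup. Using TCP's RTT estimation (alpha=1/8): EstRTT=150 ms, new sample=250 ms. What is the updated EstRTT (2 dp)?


Given: EstRTT = 150 ms, SampleRTT = 250 ms, alpha = 1/8
New EstRTT = (1 - alpha) * EstRTT + alpha * SampleRTT
(7/8) * 150 = 131.25
(1/8) * 250 = 31.25
New EstRTT = 131.25 + 31.25 = 162.5 ms -> 162.50 ms (2 dp)

162.50


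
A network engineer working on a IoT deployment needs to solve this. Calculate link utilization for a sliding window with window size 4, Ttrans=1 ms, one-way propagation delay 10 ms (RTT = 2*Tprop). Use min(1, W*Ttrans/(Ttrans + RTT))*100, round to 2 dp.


Given: W = 4, Ttrans = 1 ms, RTT = 20 ms (= 2 * Tprop, Tprop = 10 ms)
Cycle time = Ttrans + RTT = 1 + 20 = 21 ms (first packet sent until its ACK returns)
W * Ttrans = 4 * 1 = 4 ms of sending per cycle
W * Ttrans / (Ttrans + RTT) = 4 / 21 = 0.190476
U = min(1, 0.190476) = 0.190476
U% = 19.05%

19.05


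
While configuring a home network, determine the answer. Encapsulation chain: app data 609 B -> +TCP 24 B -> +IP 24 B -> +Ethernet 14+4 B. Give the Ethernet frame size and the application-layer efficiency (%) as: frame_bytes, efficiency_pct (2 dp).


TCP segment = 609 + 24 = 633 B
IP packet = 633 + 24 = 657 B
Ethernet frame = 657 + 14 + 4 = 675 B
Efficiency = app / frame = 609 / 675 = 0.902222 = 90.2222% -> 90.22% (2 dp)

675, 90.22


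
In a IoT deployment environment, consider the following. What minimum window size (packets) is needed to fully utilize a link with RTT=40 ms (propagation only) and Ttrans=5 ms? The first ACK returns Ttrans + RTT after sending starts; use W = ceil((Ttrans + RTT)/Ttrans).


Given: Ttrans = 5 ms, RTT = 40 ms (= 2 * Tprop, Tprop = 20 ms)
Time until first ACK returns = Ttrans + RTT = 5 + 40 = 45 ms
Need W * Ttrans >= Ttrans + RTT  ->  W >= (Ttrans + RTT) / Ttrans
(Ttrans + RTT) / Ttrans = 45 / 5 = 9
W_min = ceil(9) = 9

9


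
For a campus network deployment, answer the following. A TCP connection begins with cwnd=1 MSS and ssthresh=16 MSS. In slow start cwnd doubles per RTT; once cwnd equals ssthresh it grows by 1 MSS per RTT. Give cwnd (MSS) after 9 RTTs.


RTT 0: cwnd = 1 MSS (initial)
RTT 1: cwnd = 2 MSS (slow start, doubled)
RTT 2: cwnd = 4 MSS (slow start, doubled)
RTT 3: cwnd = 8 MSS (slow start, doubled)
RTT 4: cwnd = 16 MSS (slow start, doubled)
RTT 5: cwnd = 17 MSS (congestion avoidance, +1)
RTT 6: cwnd = 18 MSS (congestion avoidance, +1)
RTT 7: cwnd = 19 MSS (congestion avoidance, +1)
RTT 8: cwnd = 20 MSS (congestion avoidance, +1)
RTT 9: cwnd = 21 MSS (congestion avoidance, +1)

21


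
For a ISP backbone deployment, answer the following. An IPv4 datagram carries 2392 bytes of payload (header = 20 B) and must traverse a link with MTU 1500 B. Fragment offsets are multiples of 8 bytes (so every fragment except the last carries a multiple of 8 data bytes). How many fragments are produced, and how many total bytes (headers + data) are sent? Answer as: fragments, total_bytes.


Max data per non-final fragment = floor((MTU - header)/8)*8 = floor((1500 - 20)/8)*8 = floor(1480/8)*8 = 1480 B
Final fragment needs no 8-byte alignment: it can carry up to MTU - header = 1480 B
Non-final fragments needed = ceil((payload - 1480) / 1480) = ceil(912/1480) = ceil(0.6162) = 1
Number of fragments = 1 + 1 = 2
Fragment sizes (data): 1 * 1480 B + 912 B (last, 912 <= 1480 OK)
Total bytes sent = payload + n_frags * header = 2392 + 2*20 = 2392 + 40 = 2432 B

2, 2432


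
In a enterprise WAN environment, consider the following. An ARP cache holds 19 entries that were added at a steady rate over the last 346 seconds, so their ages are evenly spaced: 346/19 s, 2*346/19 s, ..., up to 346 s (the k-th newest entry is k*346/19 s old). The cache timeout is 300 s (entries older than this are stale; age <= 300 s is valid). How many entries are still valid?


Ages are k * 346/19 s for k = 1..19 (spacing = 18.2105 s).
Entry k is valid iff k * 346/19 <= 300 iff k <= 19 * 300 / 346 = 16.4740
n_valid = floor(16.4740) = 16
(n_stale = 19 - 16 = 3)

16


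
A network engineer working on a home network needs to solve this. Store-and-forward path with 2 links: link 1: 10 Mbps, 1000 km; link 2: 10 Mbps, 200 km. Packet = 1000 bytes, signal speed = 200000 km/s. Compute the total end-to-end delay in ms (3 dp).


Packet = 1000 bytes = 8000 bits. Store-and-forward: sum (t_trans + t_prop) per link.
Link 1: t_trans = 8000/(10*10^6) s = 0.8000 ms; t_prop = 1000/200000 s = 5.0000 ms; subtotal = 5.8000 ms
Link 2: t_trans = 8000/(10*10^6) s = 0.8000 ms; t_prop = 200/200000 s = 1.0000 ms; subtotal = 1.8000 ms
End-to-end = 5.8000 + 1.8000 = 7.6000 ms -> 7.600 ms (3 dp)

7.600


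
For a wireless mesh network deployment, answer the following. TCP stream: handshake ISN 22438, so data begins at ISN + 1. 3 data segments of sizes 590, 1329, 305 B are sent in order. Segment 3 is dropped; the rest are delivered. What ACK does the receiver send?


SYN uses sequence number 22438; first data byte = ISN + 1 = 22439.
Segment 1: SEQ = 22439, len = 590 B, covers [22439, 23028]
Segment 2: SEQ = 23029, len = 1329 B, covers [23029, 24357]
Segment 3: SEQ = 24358, len = 305 B, covers [24358, 24662] [LOST]
In-order data received: bytes [22439, 24357] (segments 1..2).
Segment 3 missing -> gap begins at byte 24358.
Cumulative ACK = next expected in-order byte = 22439 + 590 + 1329 = 24358

24358


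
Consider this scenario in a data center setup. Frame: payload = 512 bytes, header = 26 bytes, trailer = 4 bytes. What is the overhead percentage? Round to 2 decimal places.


Given: payload = 512 B, header = 26 B, trailer = 4 B
Overhead bytes = header + trailer = 26 + 4 = 30
Total frame = payload + overhead = 512 + 30 = 542
Overhead % = 30 / 542 * 100 = 5.5351% -> 5.54% (2 dp)

5.54


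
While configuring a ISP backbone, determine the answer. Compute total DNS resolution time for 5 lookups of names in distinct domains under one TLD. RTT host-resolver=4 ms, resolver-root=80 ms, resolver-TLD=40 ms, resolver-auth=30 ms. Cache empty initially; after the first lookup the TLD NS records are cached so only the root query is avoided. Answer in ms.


Lookup 1 (cold cache): local + root + TLD + auth = 4 + 80 + 40 + 30 = 154 ms
Lookups 2..5 (TLD NS cached -> skip root; new domain -> still ask TLD and auth): local + TLD + auth = 4 + 40 + 30 = 74 ms each
Remaining 4 lookups: 4 * 74 = 296 ms
Total = 154 + 296 = 450 ms

450


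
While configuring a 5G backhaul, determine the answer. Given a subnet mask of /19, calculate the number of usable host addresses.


Given: subnet mask /19
Host bits = 32 - 19 = 13
Total addresses = 2^13 = 8192
Usable hosts = 8192 - 2 (network + broadcast) = 8190

8190


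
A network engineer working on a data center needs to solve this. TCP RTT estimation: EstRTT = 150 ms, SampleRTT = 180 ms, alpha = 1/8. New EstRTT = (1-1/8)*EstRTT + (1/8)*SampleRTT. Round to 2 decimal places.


Given: EstRTT = 150 ms, SampleRTT = 180 ms, alpha = 1/8
New EstRTT = (1 - alpha) * EstRTT + alpha * SampleRTT
(7/8) * 150 = 131.25
(1/8) * 180 = 22.5
New EstRTT = 131.25 + 22.5 = 153.75 ms -> 153.75 ms (2 dp)

153.75


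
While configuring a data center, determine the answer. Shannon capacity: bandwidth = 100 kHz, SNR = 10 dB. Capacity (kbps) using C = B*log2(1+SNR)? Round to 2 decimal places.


Given: B = 100 kHz, SNR = 10 dB
SNR linear = 10^(10/10) = 10
1 + SNR = 11
log2(11) = 3.4594316186
C = 100 * 1000 * 3.4594316186 = 345943.1619 bps
C = 345.943162 kbps -> 345.94 kbps (2 dp)

345.94


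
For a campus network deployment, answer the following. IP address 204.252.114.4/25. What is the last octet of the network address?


Given: IP = 204.252.114.4, prefix = /25
Subnet mask = 255.255.255.128
Last octet of IP: 4
Last octet of mask: 128
Network last octet = 4 AND 128 = 0

0


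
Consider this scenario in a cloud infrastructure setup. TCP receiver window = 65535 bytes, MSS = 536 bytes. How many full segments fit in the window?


Given: RWND = 65535 bytes, MSS = 536 bytes
Full segments = floor(RWND / MSS)
Full segments = floor(65535 / 536)
Full segments = floor(122.2668) = 122

122


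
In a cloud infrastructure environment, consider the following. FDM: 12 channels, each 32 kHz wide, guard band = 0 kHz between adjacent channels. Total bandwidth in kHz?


Given: 12 channels, 32 kHz each, guard = 0 kHz
Channel bandwidth = 12 * 32 = 384 kHz
Guard bands = 11 gaps * 0 kHz = 0 kHz
Total = 384 + 0 = 384 kHz

384


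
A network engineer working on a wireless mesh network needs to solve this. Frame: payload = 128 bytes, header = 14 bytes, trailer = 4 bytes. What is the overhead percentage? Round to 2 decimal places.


Given: payload = 128 B, header = 14 B, trailer = 4 B
Overhead bytes = header + trailer = 14 + 4 = 18
Total frame = payload + overhead = 128 + 18 = 146
Overhead % = 18 / 146 * 100 = 12.3288% -> 12.33% (2 dp)

12.33


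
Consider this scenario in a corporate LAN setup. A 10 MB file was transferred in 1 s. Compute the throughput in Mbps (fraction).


Given: file = 10 MB, time = 1 s
File in Mb = 10 * 8 = 80 Mb
Throughput = 80 / 1 Mbps
Throughput = 80 Mbps

80


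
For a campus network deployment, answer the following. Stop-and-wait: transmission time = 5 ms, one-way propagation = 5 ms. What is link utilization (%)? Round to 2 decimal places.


Given: Ttrans = 5 ms, Tprop = 5 ms
RTT = 2 * Tprop = 2 * 5 = 10 ms
U = Ttrans / (Ttrans + RTT)
U = 5 / (5 + 10)
U = 5 / 15 = 0.333333
U% = 33.33%

33.33


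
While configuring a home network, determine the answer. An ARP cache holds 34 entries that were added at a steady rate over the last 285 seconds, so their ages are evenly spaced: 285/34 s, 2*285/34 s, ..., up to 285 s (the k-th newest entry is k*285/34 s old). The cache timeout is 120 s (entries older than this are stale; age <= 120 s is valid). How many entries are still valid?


Ages are k * 285/34 s for k = 1..34 (spacing = 8.3824 s).
Entry k is valid iff k * 285/34 <= 120 iff k <= 34 * 120 / 285 = 14.3158
n_valid = floor(14.3158) = 14
(n_stale = 34 - 14 = 20)

14


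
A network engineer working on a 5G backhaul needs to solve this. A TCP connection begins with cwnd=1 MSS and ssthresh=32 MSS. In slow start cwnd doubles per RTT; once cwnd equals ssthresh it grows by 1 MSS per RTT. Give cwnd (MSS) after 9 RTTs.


RTT 0: cwnd = 1 MSS (initial)
RTT 1: cwnd = 2 MSS (slow start, doubled)
RTT 2: cwnd = 4 MSS (slow start, doubled)
RTT 3: cwnd = 8 MSS (slow start, doubled)
RTT 4: cwnd = 16 MSS (slow start, doubled)
RTT 5: cwnd = 32 MSS (slow start, doubled)
RTT 6: cwnd = 33 MSS (congestion avoidance, +1)
RTT 7: cwnd = 34 MSS (congestion avoidance, +1)
RTT 8: cwnd = 35 MSS (congestion avoidance, +1)
RTT 9: cwnd = 36 MSS (congestion avoidance, +1)

36


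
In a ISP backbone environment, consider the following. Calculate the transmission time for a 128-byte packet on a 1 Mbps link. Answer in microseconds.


Given: packet = 128 bytes, bandwidth = 1 Mbps
Packet in bits = 128 * 8 = 1024 bits
Bandwidth = 1 * 10^6 = 1000000 bps
Time = 1024 / 1000000 seconds
Time in us = 1024 * 10^6 / 1000000 = 1024

1024


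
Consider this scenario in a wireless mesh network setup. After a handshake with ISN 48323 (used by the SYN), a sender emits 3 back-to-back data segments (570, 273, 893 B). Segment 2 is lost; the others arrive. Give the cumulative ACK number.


SYN uses sequence number 48323; first data byte = ISN + 1 = 48324.
Segment 1: SEQ = 48324, len = 570 B, covers [48324, 48893]
Segment 2: SEQ = 48894, len = 273 B, covers [48894, 49166] [LOST]
Segment 3: SEQ = 49167, len = 893 B, covers [49167, 50059]
In-order data received: bytes [48324, 48893] (segments 1..1).
Segment 2 missing -> gap begins at byte 48894; later segments buffered out of order.
Cumulative ACK = next expected in-order byte = 48324 + 570 = 48894

48894


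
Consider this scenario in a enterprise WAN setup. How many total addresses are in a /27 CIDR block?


Given: CIDR prefix /27
Host bits = 32 - 27 = 5
Total addresses = 2^5 = 32

32


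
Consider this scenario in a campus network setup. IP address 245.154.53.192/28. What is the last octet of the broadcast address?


Given: IP = 245.154.53.192, prefix = /28
Host bits = 32 - 28 = 4
Network last octet = 192 AND mask = 192
Host part size = 2^4 - 1 = 15
Broadcast last octet = 192 OR 15 = 207

207


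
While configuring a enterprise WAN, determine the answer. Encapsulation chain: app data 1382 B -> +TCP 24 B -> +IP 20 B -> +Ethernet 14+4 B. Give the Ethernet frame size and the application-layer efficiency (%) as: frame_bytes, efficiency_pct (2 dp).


TCP segment = 1382 + 24 = 1406 B
IP packet = 1406 + 20 = 1426 B
Ethernet frame = 1426 + 14 + 4 = 1444 B
Efficiency = app / frame = 1382 / 1444 = 0.957064 = 95.7064% -> 95.71% (2 dp)

1444, 95.71


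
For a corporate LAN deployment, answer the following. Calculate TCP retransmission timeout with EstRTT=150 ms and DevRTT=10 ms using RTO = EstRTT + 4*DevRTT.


Given: EstRTT = 150 ms, DevRTT = 10 ms
Timeout = EstRTT + 4 * DevRTT
4 * DevRTT = 4 * 10 = 40
Timeout = 150 + 40 = 190 ms

190


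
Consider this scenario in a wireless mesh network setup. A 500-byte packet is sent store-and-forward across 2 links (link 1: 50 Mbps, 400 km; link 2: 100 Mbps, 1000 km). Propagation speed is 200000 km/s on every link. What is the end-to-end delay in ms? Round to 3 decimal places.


Packet = 500 bytes = 4000 bits. Store-and-forward: sum (t_trans + t_prop) per link.
Link 1: t_trans = 4000/(50*10^6) s = 0.0800 ms; t_prop = 400/200000 s = 2.0000 ms; subtotal = 2.0800 ms
Link 2: t_trans = 4000/(100*10^6) s = 0.0400 ms; t_prop = 1000/200000 s = 5.0000 ms; subtotal = 5.0400 ms
End-to-end = 2.0800 + 5.0400 = 7.1200 ms -> 7.120 ms (3 dp)

7.120


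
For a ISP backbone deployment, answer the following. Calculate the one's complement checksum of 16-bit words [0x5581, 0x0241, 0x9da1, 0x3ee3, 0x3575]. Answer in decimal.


Given words: [0x5581, 0x0241, 0x9da1, 0x3ee3, 0x3575]
Step 1: Sum all words
Raw sum = 21889 + 577 + 40353 + 16099 + 13685 = 92603
Step 2: Fold carry: (27067 + 1) = 27068
One's complement = ~27068 & 0xFFFF = 38467

38467


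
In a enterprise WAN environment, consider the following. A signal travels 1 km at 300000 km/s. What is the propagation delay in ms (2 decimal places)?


Given: distance = 1 km, speed = 300000 km/s
Delay = distance / speed = 1 / 300000 seconds
Delay in ms = 1 * 1000 / 300000
Delay = 0.0033 ms
Rounded to 2 dp = 0.00 ms

0.00


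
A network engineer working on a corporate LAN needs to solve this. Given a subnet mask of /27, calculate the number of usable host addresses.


Given: subnet mask /27
Host bits = 32 - 27 = 5
Total addresses = 2^5 = 32
Usable hosts = 32 - 2 (network + broadcast) = 30

30


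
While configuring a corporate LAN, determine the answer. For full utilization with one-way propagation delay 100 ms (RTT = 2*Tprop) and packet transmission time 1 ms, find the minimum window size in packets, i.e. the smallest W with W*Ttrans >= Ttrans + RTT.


Given: Ttrans = 1 ms, RTT = 200 ms (= 2 * Tprop, Tprop = 100 ms)
Time until first ACK returns = Ttrans + RTT = 1 + 200 = 201 ms
Need W * Ttrans >= Ttrans + RTT  ->  W >= (Ttrans + RTT) / Ttrans
(Ttrans + RTT) / Ttrans = 201 / 1 = 201
W_min = ceil(201) = 201

201


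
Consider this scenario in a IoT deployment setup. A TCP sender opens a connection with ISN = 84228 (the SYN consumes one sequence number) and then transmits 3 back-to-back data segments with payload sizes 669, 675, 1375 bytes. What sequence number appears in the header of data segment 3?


The SYN occupies sequence number ISN = 84228, so the first data byte is ISN + 1 = 84229.
SEQ of data segment i = (ISN + 1) + sum of payload sizes of segments 1..i-1.
Segment 1: SEQ = 84229, payload = 669 bytes
Segment 2: SEQ = 84898, payload = 675 bytes
Segment 3: SEQ = 85573, payload = 1375 bytes
SEQ of segment 3 = 84229 + 669 + 675 = 85573

85573


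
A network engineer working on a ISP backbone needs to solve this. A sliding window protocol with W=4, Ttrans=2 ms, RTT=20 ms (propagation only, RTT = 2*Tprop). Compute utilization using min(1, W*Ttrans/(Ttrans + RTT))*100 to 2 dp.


Given: W = 4, Ttrans = 2 ms, RTT = 20 ms (= 2 * Tprop, Tprop = 10 ms)
Cycle time = Ttrans + RTT = 2 + 20 = 22 ms (first packet sent until its ACK returns)
W * Ttrans = 4 * 2 = 8 ms of sending per cycle
W * Ttrans / (Ttrans + RTT) = 8 / 22 = 0.363636
U = min(1, 0.363636) = 0.363636
U% = 36.36%

36.36


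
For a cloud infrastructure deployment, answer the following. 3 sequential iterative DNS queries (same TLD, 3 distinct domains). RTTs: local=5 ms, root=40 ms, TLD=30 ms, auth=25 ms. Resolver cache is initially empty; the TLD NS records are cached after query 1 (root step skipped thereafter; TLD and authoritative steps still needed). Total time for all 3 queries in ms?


Lookup 1 (cold cache): local + root + TLD + auth = 5 + 40 + 30 + 25 = 100 ms
Lookups 2..3 (TLD NS cached -> skip root; new domain -> still ask TLD and auth): local + TLD + auth = 5 + 30 + 25 = 60 ms each
Remaining 2 lookups: 2 * 60 = 120 ms
Total = 100 + 120 = 220 ms

220
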